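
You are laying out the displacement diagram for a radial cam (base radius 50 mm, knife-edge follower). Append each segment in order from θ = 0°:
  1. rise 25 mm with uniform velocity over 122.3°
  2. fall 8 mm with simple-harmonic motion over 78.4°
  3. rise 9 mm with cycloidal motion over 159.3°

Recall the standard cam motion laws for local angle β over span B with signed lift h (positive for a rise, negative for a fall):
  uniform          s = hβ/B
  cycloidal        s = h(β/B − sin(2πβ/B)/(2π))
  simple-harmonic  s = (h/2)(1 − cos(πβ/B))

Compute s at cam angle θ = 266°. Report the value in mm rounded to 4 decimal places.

seg 1 [0°–122.3°] uniform, h=25: full span → s += 25 → s = 25.0000
seg 2 [122.3°–200.7°] simple-harmonic, h=-8: full span → s += -8 → s = 17.0000
seg 3 [200.7°–360°] cycloidal, h=9: θ=266° here. β=65.3, B=159.3. 9·(0.4099 − sin(2π·0.4099)/(2π)) = 2.9211 → s = 19.9211

19.9211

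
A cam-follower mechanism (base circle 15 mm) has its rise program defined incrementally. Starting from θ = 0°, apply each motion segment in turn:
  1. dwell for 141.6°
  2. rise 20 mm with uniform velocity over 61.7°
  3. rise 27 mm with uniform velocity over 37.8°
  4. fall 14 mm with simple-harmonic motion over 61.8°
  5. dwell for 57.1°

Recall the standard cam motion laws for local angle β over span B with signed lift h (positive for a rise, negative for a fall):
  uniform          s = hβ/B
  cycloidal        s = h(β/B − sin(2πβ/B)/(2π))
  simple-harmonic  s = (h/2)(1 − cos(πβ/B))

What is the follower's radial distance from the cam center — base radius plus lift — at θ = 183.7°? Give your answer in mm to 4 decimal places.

seg 1 [0°–141.6°] dwell: s stays 0.0000
seg 2 [141.6°–203.3°] uniform, h=20: θ=183.7° here. β=42.1, B=61.7. 20·42.1/61.7 = 13.6467 → s = 13.6467
radial distance = base radius + s = 15 + 13.6467 = 28.6467

28.6467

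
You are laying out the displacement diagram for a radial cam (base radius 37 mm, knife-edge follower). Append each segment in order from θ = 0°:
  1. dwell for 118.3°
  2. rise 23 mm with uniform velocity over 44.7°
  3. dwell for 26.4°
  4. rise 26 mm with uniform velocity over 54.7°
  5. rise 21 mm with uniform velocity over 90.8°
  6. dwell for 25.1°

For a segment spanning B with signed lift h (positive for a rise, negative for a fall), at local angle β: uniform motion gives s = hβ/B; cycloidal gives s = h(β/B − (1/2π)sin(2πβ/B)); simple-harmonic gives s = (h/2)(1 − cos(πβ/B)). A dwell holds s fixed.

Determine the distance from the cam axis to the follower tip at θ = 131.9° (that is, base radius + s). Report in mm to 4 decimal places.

seg 1 [0°–118.3°] dwell: s stays 0.0000
seg 2 [118.3°–163°] uniform, h=23: θ=131.9° here. β=13.6, B=44.7. 23·13.6/44.7 = 6.9978 → s = 6.9978
radial distance = base radius + s = 37 + 6.9978 = 43.9978

43.9978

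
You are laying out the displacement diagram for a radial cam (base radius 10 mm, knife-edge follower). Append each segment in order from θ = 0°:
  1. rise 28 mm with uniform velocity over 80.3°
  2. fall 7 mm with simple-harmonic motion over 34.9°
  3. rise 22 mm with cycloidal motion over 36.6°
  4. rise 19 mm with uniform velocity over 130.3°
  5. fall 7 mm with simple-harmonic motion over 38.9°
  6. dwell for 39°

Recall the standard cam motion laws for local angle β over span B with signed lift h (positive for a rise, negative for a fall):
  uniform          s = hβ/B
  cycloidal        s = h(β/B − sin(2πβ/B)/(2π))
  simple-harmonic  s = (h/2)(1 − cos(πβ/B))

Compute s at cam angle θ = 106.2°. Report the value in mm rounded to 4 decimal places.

seg 1 [0°–80.3°] uniform, h=28: full span → s += 28 → s = 28.0000
seg 2 [80.3°–115.2°] simple-harmonic, h=-7: θ=106.2° here. β=25.9, B=34.9. -7/2·(1 − cos(π·0.7421)) = -5.9129 → s = 22.0871

22.0871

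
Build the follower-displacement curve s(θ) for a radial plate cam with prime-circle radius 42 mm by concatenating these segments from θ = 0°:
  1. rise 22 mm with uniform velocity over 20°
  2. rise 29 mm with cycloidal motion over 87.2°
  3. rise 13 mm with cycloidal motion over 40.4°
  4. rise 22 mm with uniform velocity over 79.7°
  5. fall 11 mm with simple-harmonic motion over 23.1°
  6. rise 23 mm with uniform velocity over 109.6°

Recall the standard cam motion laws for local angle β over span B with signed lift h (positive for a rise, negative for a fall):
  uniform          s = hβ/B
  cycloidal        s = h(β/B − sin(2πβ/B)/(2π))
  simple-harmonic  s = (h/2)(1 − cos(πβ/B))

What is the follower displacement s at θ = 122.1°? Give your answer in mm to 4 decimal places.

seg 1 [0°–20°] uniform, h=22: full span → s += 22 → s = 22.0000
seg 2 [20°–107.2°] cycloidal, h=29: full span → s += 29 → s = 51.0000
seg 3 [107.2°–147.6°] cycloidal, h=13: θ=122.1° here. β=14.9, B=40.4. 13·(0.3688 − sin(2π·0.3688)/(2π)) = 3.2758 → s = 54.2758

54.2758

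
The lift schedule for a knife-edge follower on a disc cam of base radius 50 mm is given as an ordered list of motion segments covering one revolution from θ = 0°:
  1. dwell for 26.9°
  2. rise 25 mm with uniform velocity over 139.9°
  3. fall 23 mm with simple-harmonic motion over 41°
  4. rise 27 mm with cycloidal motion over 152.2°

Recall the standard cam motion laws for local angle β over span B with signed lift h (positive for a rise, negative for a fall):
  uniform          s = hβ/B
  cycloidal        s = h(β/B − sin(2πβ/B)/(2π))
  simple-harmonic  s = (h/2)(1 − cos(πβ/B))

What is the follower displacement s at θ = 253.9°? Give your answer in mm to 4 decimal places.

seg 1 [0°–26.9°] dwell: s stays 0.0000
seg 2 [26.9°–166.8°] uniform, h=25: full span → s += 25 → s = 25.0000
seg 3 [166.8°–207.8°] simple-harmonic, h=-23: full span → s += -23 → s = 2.0000
seg 4 [207.8°–360°] cycloidal, h=27: θ=253.9° here. β=46.1, B=152.2. 27·(0.3029 − sin(2π·0.3029)/(2π)) = 4.1160 → s = 6.1160

6.1160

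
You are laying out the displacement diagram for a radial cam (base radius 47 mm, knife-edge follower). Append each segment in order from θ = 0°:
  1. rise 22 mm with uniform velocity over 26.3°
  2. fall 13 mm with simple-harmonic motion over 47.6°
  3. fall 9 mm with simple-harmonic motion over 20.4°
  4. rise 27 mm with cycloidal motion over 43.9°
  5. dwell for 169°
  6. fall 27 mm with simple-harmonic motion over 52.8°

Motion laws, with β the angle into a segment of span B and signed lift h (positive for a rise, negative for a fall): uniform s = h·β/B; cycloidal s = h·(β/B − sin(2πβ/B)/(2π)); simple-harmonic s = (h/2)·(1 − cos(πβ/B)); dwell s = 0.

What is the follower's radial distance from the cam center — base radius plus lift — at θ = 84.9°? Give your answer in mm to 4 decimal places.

seg 1 [0°–26.3°] uniform, h=22: full span → s += 22 → s = 22.0000
seg 2 [26.3°–73.9°] simple-harmonic, h=-13: full span → s += -13 → s = 9.0000
seg 3 [73.9°–94.3°] simple-harmonic, h=-9: θ=84.9° here. β=11, B=20.4. -9/2·(1 − cos(π·0.5392)) = -5.0530 → s = 3.9470
radial distance = base radius + s = 47 + 3.9470 = 50.9470

50.9470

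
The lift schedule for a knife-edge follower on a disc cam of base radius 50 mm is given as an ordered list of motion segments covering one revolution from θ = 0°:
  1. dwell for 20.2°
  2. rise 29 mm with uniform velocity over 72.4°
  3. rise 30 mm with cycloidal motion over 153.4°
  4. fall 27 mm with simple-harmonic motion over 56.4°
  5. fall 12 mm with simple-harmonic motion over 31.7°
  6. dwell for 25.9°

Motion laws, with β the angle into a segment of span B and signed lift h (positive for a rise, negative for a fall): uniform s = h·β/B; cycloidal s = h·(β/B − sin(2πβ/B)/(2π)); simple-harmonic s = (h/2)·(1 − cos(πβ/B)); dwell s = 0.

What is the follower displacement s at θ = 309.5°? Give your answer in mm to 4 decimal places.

seg 1 [0°–20.2°] dwell: s stays 0.0000
seg 2 [20.2°–92.6°] uniform, h=29: full span → s += 29 → s = 29.0000
seg 3 [92.6°–246°] cycloidal, h=30: full span → s += 30 → s = 59.0000
seg 4 [246°–302.4°] simple-harmonic, h=-27: full span → s += -27 → s = 32.0000
seg 5 [302.4°–334.1°] simple-harmonic, h=-12: θ=309.5° here. β=7.1, B=31.7. -12/2·(1 − cos(π·0.2240)) = -1.4250 → s = 30.5750

30.5750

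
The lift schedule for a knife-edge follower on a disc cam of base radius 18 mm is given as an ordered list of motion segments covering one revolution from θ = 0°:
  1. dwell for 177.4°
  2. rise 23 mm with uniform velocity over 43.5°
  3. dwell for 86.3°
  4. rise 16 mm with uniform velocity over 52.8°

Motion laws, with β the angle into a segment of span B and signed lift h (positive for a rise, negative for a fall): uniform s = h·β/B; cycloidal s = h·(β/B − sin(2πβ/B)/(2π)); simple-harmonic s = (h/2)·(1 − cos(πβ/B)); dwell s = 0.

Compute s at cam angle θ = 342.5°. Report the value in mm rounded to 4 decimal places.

seg 1 [0°–177.4°] dwell: s stays 0.0000
seg 2 [177.4°–220.9°] uniform, h=23: full span → s += 23 → s = 23.0000
seg 3 [220.9°–307.2°] dwell: s stays 23.0000
seg 4 [307.2°–360°] uniform, h=16: θ=342.5° here. β=35.3, B=52.8. 16·35.3/52.8 = 10.6970 → s = 33.6970

33.6970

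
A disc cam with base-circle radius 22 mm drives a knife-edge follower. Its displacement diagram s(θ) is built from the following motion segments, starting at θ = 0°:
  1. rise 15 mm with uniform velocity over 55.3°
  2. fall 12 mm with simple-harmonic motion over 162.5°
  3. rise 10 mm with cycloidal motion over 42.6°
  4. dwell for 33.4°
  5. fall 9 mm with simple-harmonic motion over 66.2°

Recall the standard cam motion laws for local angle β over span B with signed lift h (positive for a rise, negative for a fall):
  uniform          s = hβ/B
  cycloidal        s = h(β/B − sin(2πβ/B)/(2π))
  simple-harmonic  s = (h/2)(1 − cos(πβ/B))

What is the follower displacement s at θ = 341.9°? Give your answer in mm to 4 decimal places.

seg 1 [0°–55.3°] uniform, h=15: full span → s += 15 → s = 15.0000
seg 2 [55.3°–217.8°] simple-harmonic, h=-12: full span → s += -12 → s = 3.0000
seg 3 [217.8°–260.4°] cycloidal, h=10: full span → s += 10 → s = 13.0000
seg 4 [260.4°–293.8°] dwell: s stays 13.0000
seg 5 [293.8°–360°] simple-harmonic, h=-9: θ=341.9° here. β=48.1, B=66.2. -9/2·(1 − cos(π·0.7266)) = -7.4395 → s = 5.5605

5.5605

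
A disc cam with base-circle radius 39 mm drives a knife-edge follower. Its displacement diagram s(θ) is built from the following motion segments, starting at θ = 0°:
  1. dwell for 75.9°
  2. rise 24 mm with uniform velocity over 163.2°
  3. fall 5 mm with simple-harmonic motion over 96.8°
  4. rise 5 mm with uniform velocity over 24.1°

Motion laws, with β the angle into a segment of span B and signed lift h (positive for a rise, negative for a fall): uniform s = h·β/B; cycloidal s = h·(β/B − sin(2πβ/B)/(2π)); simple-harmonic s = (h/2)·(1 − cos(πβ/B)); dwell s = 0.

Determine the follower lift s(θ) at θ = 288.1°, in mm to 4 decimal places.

seg 1 [0°–75.9°] dwell: s stays 0.0000
seg 2 [75.9°–239.1°] uniform, h=24: full span → s += 24 → s = 24.0000
seg 3 [239.1°–335.9°] simple-harmonic, h=-5: θ=288.1° here. β=49, B=96.8. -5/2·(1 − cos(π·0.5062)) = -2.5487 → s = 21.4513

21.4513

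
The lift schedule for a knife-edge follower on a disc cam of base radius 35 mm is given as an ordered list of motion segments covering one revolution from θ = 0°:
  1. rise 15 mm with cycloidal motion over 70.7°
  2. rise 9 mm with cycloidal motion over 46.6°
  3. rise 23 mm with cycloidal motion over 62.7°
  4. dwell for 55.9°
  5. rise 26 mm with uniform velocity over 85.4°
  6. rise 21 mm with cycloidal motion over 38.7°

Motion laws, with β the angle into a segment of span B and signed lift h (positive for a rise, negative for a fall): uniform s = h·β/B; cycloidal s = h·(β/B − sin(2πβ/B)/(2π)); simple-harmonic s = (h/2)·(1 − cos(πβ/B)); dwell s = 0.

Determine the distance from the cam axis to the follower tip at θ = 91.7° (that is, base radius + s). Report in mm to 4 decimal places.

seg 1 [0°–70.7°] cycloidal, h=15: full span → s += 15 → s = 15.0000
seg 2 [70.7°–117.3°] cycloidal, h=9: θ=91.7° here. β=21, B=46.6. 9·(0.4506 − sin(2π·0.4506)/(2π)) = 3.6187 → s = 18.6187
radial distance = base radius + s = 35 + 18.6187 = 53.6187

53.6187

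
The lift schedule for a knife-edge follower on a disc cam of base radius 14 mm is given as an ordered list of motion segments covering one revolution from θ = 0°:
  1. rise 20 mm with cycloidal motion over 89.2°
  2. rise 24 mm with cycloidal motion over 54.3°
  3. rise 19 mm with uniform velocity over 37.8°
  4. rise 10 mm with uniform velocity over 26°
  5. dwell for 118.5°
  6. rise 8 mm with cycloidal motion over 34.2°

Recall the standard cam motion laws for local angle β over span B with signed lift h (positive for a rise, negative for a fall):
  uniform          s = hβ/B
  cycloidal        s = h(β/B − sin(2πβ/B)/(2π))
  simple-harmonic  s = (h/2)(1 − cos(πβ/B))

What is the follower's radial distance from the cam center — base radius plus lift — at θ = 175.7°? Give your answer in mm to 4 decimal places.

seg 1 [0°–89.2°] cycloidal, h=20: full span → s += 20 → s = 20.0000
seg 2 [89.2°–143.5°] cycloidal, h=24: full span → s += 24 → s = 44.0000
seg 3 [143.5°–181.3°] uniform, h=19: θ=175.7° here. β=32.2, B=37.8. 19·32.2/37.8 = 16.1852 → s = 60.1852
radial distance = base radius + s = 14 + 60.1852 = 74.1852

74.1852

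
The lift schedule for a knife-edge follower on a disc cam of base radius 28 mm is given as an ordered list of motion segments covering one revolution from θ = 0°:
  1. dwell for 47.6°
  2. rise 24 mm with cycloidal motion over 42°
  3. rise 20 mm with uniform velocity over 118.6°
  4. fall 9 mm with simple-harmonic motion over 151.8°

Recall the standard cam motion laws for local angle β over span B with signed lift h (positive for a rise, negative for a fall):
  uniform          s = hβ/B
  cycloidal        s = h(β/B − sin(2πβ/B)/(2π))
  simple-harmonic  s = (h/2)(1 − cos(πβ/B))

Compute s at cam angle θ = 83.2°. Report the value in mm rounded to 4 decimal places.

seg 1 [0°–47.6°] dwell: s stays 0.0000
seg 2 [47.6°–89.6°] cycloidal, h=24: θ=83.2° here. β=35.6, B=42. 24·(0.8476 − sin(2π·0.8476)/(2π)) = 23.4663 → s = 23.4663

23.4663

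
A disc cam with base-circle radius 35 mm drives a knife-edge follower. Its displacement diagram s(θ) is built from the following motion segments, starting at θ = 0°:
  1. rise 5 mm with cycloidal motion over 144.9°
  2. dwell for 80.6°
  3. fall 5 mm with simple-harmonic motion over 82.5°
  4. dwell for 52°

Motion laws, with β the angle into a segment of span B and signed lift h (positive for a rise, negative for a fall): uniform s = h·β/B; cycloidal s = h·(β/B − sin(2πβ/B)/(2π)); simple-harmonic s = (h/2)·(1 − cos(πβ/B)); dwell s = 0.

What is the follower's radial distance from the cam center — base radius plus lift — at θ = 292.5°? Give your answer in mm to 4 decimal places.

seg 1 [0°–144.9°] cycloidal, h=5: full span → s += 5 → s = 5.0000
seg 2 [144.9°–225.5°] dwell: s stays 5.0000
seg 3 [225.5°–308°] simple-harmonic, h=-5: θ=292.5° here. β=67, B=82.5. -5/2·(1 − cos(π·0.8121)) = -4.5770 → s = 0.4230
radial distance = base radius + s = 35 + 0.4230 = 35.4230

35.4230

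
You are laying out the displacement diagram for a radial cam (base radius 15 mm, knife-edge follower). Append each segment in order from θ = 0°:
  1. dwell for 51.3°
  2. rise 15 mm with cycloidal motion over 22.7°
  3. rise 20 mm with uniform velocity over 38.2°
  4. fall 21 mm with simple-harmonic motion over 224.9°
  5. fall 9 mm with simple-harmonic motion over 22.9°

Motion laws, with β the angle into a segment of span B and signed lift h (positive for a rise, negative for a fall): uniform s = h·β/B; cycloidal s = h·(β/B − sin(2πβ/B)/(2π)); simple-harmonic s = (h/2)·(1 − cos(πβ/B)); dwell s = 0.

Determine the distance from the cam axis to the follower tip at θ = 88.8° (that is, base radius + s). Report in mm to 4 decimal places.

seg 1 [0°–51.3°] dwell: s stays 0.0000
seg 2 [51.3°–74°] cycloidal, h=15: full span → s += 15 → s = 15.0000
seg 3 [74°–112.2°] uniform, h=20: θ=88.8° here. β=14.8, B=38.2. 20·14.8/38.2 = 7.7487 → s = 22.7487
radial distance = base radius + s = 15 + 22.7487 = 37.7487

37.7487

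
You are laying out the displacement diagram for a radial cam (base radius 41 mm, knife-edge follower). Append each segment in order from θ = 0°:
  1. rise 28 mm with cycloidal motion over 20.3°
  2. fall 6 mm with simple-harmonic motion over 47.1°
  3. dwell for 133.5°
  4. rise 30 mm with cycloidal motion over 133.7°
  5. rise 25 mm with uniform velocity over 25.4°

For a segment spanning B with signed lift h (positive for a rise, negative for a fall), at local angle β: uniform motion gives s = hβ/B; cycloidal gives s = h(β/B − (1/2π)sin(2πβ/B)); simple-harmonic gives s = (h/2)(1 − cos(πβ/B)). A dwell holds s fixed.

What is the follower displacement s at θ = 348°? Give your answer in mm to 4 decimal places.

seg 1 [0°–20.3°] cycloidal, h=28: full span → s += 28 → s = 28.0000
seg 2 [20.3°–67.4°] simple-harmonic, h=-6: full span → s += -6 → s = 22.0000
seg 3 [67.4°–200.9°] dwell: s stays 22.0000
seg 4 [200.9°–334.6°] cycloidal, h=30: full span → s += 30 → s = 52.0000
seg 5 [334.6°–360°] uniform, h=25: θ=348° here. β=13.4, B=25.4. 25·13.4/25.4 = 13.1890 → s = 65.1890

65.1890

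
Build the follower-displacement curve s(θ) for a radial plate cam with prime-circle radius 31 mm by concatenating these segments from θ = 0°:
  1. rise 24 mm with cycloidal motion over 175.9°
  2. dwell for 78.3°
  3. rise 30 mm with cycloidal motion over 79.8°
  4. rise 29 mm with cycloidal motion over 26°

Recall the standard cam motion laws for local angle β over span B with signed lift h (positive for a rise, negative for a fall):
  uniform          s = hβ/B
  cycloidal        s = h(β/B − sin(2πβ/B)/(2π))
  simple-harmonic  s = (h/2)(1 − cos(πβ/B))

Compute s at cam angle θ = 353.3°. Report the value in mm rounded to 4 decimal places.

seg 1 [0°–175.9°] cycloidal, h=24: full span → s += 24 → s = 24.0000
seg 2 [175.9°–254.2°] dwell: s stays 24.0000
seg 3 [254.2°–334°] cycloidal, h=30: full span → s += 30 → s = 54.0000
seg 4 [334°–360°] cycloidal, h=29: θ=353.3° here. β=19.3, B=26. 29·(0.7423 − sin(2π·0.7423)/(2π)) = 26.1370 → s = 80.1370

80.1370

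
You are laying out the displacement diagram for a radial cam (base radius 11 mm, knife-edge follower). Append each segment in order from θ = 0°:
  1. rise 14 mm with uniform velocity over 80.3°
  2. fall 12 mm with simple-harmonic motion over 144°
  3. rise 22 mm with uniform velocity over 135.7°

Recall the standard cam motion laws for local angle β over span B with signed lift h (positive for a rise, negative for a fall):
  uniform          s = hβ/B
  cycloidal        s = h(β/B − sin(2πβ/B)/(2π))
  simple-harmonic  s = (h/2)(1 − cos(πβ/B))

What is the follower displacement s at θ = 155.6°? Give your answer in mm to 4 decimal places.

seg 1 [0°–80.3°] uniform, h=14: full span → s += 14 → s = 14.0000
seg 2 [80.3°–224.3°] simple-harmonic, h=-12: θ=155.6° here. β=75.3, B=144. -12/2·(1 − cos(π·0.5229)) = -6.4316 → s = 7.5684

7.5684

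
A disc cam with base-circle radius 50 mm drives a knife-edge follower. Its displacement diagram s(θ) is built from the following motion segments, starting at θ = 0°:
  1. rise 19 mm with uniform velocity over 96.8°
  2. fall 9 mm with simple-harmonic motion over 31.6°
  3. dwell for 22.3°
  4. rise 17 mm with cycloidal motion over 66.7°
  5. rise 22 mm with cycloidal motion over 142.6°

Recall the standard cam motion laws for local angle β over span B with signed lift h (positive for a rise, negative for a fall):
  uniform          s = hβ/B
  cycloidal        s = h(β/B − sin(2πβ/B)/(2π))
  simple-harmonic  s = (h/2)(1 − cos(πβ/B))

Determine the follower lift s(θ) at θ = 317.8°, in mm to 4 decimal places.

seg 1 [0°–96.8°] uniform, h=19: full span → s += 19 → s = 19.0000
seg 2 [96.8°–128.4°] simple-harmonic, h=-9: full span → s += -9 → s = 10.0000
seg 3 [128.4°–150.7°] dwell: s stays 10.0000
seg 4 [150.7°–217.4°] cycloidal, h=17: full span → s += 17 → s = 27.0000
seg 5 [217.4°–360°] cycloidal, h=22: θ=317.8° here. β=100.4, B=142.6. 22·(0.7041 − sin(2π·0.7041)/(2π)) = 18.8461 → s = 45.8461

45.8461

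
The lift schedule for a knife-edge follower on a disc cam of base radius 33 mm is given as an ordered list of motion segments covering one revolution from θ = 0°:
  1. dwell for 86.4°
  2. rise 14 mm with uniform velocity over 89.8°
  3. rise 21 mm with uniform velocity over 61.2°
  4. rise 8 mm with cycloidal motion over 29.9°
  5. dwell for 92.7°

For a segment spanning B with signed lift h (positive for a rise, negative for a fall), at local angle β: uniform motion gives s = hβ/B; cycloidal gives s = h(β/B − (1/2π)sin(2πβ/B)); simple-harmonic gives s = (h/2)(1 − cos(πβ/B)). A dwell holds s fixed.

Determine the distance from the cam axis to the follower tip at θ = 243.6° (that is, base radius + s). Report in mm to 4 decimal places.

seg 1 [0°–86.4°] dwell: s stays 0.0000
seg 2 [86.4°–176.2°] uniform, h=14: full span → s += 14 → s = 14.0000
seg 3 [176.2°–237.4°] uniform, h=21: full span → s += 21 → s = 35.0000
seg 4 [237.4°–267.3°] cycloidal, h=8: θ=243.6° here. β=6.2, B=29.9. 8·(0.2074 − sin(2π·0.2074)/(2π)) = 0.4311 → s = 35.4311
radial distance = base radius + s = 33 + 35.4311 = 68.4311

68.4311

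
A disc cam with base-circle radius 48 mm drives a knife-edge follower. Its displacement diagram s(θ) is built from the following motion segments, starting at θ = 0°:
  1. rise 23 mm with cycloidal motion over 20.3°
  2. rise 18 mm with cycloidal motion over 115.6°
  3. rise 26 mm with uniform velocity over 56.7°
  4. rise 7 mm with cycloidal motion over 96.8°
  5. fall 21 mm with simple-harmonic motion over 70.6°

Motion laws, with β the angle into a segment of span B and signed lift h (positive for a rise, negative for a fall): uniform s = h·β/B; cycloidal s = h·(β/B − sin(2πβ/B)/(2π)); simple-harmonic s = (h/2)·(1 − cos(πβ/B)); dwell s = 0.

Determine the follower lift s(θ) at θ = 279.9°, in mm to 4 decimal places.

seg 1 [0°–20.3°] cycloidal, h=23: full span → s += 23 → s = 23.0000
seg 2 [20.3°–135.9°] cycloidal, h=18: full span → s += 18 → s = 41.0000
seg 3 [135.9°–192.6°] uniform, h=26: full span → s += 26 → s = 67.0000
seg 4 [192.6°–289.4°] cycloidal, h=7: θ=279.9° here. β=87.3, B=96.8. 7·(0.9019 − sin(2π·0.9019)/(2π)) = 6.9573 → s = 73.9573

73.9573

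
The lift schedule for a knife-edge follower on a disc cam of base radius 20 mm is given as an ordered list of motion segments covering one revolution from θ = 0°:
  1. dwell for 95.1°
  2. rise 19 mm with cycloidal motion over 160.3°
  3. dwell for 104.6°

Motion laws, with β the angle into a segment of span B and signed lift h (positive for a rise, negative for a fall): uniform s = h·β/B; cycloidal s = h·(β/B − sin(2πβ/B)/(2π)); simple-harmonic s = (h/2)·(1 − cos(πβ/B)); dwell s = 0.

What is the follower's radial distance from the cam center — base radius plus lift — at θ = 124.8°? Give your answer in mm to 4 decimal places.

seg 1 [0°–95.1°] dwell: s stays 0.0000
seg 2 [95.1°–255.4°] cycloidal, h=19: θ=124.8° here. β=29.7, B=160.3. 19·(0.1853 − sin(2π·0.1853)/(2π)) = 0.7429 → s = 0.7429
radial distance = base radius + s = 20 + 0.7429 = 20.7429

20.7429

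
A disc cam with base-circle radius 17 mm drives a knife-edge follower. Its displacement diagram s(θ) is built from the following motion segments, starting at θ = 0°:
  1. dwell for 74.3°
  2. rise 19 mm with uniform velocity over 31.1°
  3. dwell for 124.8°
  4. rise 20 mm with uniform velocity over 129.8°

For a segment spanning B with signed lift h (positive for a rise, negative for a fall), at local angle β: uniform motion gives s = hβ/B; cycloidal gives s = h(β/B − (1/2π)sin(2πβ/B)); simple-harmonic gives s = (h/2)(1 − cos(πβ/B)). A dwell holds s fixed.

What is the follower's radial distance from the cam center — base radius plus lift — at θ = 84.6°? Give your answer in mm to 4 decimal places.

seg 1 [0°–74.3°] dwell: s stays 0.0000
seg 2 [74.3°–105.4°] uniform, h=19: θ=84.6° here. β=10.3, B=31.1. 19·10.3/31.1 = 6.2926 → s = 6.2926
radial distance = base radius + s = 17 + 6.2926 = 23.2926

23.2926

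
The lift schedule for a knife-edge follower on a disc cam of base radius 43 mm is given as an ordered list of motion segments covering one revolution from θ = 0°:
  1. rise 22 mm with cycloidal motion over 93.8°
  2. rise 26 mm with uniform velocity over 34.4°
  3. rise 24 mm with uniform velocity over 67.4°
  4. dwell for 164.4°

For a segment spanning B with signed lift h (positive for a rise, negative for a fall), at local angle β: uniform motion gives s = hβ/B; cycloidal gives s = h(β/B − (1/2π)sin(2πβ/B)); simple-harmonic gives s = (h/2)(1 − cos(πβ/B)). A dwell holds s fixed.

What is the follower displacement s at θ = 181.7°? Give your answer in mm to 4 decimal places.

seg 1 [0°–93.8°] cycloidal, h=22: full span → s += 22 → s = 22.0000
seg 2 [93.8°–128.2°] uniform, h=26: full span → s += 26 → s = 48.0000
seg 3 [128.2°–195.6°] uniform, h=24: θ=181.7° here. β=53.5, B=67.4. 24·53.5/67.4 = 19.0504 → s = 67.0504

67.0504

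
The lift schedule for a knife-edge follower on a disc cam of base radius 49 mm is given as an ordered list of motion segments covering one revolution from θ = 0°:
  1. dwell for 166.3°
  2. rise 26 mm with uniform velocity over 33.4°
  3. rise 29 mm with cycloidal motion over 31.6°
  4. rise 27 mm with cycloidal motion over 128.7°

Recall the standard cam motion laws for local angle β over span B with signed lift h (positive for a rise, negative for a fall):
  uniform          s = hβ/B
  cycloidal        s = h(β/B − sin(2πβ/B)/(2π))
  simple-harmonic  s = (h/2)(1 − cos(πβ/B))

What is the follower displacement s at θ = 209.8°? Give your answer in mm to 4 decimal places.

seg 1 [0°–166.3°] dwell: s stays 0.0000
seg 2 [166.3°–199.7°] uniform, h=26: full span → s += 26 → s = 26.0000
seg 3 [199.7°–231.3°] cycloidal, h=29: θ=209.8° here. β=10.1, B=31.6. 29·(0.3196 − sin(2π·0.3196)/(2π)) = 5.0881 → s = 31.0881

31.0881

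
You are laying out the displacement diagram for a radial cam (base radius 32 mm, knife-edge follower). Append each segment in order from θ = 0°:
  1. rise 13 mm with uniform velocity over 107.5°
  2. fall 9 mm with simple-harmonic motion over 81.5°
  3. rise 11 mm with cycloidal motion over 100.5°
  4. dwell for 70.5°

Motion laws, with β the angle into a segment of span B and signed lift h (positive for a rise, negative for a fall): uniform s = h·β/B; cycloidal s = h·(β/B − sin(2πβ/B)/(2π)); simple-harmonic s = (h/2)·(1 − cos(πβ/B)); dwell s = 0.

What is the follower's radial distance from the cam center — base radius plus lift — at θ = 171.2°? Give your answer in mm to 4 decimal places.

seg 1 [0°–107.5°] uniform, h=13: full span → s += 13 → s = 13.0000
seg 2 [107.5°–189°] simple-harmonic, h=-9: θ=171.2° here. β=63.7, B=81.5. -9/2·(1 − cos(π·0.7816)) = -7.9816 → s = 5.0184
radial distance = base radius + s = 32 + 5.0184 = 37.0184

37.0184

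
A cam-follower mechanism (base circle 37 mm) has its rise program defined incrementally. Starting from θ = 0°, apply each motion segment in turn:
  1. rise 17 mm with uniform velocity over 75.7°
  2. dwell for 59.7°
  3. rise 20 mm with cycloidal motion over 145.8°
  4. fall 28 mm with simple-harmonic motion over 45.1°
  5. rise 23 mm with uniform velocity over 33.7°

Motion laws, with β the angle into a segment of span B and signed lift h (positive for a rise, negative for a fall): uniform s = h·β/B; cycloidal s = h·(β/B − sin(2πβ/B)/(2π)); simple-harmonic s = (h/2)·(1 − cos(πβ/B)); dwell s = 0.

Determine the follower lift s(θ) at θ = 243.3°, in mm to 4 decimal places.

seg 1 [0°–75.7°] uniform, h=17: full span → s += 17 → s = 17.0000
seg 2 [75.7°–135.4°] dwell: s stays 17.0000
seg 3 [135.4°–281.2°] cycloidal, h=20: θ=243.3° here. β=107.9, B=145.8. 20·(0.7401 − sin(2π·0.7401)/(2π)) = 17.9780 → s = 34.9780

34.9780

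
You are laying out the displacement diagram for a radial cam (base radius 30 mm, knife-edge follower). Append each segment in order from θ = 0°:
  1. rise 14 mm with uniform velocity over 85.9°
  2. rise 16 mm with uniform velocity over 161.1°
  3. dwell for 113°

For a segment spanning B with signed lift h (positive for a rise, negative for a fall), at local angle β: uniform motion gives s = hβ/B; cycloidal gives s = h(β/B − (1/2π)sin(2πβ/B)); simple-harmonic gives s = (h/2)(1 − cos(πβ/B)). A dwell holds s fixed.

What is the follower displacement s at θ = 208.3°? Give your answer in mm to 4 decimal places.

seg 1 [0°–85.9°] uniform, h=14: full span → s += 14 → s = 14.0000
seg 2 [85.9°–247°] uniform, h=16: θ=208.3° here. β=122.4, B=161.1. 16·122.4/161.1 = 12.1564 → s = 26.1564

26.1564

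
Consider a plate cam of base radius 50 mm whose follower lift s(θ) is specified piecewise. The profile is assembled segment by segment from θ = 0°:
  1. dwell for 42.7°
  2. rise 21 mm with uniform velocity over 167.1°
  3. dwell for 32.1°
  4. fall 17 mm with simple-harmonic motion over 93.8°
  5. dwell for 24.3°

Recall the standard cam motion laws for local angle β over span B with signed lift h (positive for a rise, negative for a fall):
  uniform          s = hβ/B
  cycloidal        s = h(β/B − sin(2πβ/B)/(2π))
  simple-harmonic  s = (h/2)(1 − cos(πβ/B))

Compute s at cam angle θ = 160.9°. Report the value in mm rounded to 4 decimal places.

seg 1 [0°–42.7°] dwell: s stays 0.0000
seg 2 [42.7°–209.8°] uniform, h=21: θ=160.9° here. β=118.2, B=167.1. 21·118.2/167.1 = 14.8546 → s = 14.8546

14.8546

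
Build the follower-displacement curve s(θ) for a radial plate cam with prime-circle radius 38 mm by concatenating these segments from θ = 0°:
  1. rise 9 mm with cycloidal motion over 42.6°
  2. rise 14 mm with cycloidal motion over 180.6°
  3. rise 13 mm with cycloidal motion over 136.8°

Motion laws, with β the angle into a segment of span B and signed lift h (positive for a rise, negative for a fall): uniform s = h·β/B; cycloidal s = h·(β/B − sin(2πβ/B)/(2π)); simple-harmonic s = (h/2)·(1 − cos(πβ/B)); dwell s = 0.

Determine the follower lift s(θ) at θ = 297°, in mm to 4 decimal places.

seg 1 [0°–42.6°] cycloidal, h=9: full span → s += 9 → s = 9.0000
seg 2 [42.6°–223.2°] cycloidal, h=14: full span → s += 14 → s = 23.0000
seg 3 [223.2°–360°] cycloidal, h=13: θ=297° here. β=73.8, B=136.8. 13·(0.5395 − sin(2π·0.5395)/(2π)) = 7.5211 → s = 30.5211

30.5211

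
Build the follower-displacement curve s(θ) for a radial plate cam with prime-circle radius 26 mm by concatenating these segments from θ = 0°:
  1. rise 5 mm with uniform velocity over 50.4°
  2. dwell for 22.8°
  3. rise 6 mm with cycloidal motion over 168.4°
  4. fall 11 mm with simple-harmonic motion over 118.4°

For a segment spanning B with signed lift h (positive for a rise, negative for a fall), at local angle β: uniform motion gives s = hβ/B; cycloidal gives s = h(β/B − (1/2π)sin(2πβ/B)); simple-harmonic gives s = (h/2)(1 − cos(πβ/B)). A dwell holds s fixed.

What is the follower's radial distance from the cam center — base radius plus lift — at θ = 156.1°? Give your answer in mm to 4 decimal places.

seg 1 [0°–50.4°] uniform, h=5: full span → s += 5 → s = 5.0000
seg 2 [50.4°–73.2°] dwell: s stays 5.0000
seg 3 [73.2°–241.6°] cycloidal, h=6: θ=156.1° here. β=82.9, B=168.4. 6·(0.4923 − sin(2π·0.4923)/(2π)) = 2.9074 → s = 7.9074
radial distance = base radius + s = 26 + 7.9074 = 33.9074

33.9074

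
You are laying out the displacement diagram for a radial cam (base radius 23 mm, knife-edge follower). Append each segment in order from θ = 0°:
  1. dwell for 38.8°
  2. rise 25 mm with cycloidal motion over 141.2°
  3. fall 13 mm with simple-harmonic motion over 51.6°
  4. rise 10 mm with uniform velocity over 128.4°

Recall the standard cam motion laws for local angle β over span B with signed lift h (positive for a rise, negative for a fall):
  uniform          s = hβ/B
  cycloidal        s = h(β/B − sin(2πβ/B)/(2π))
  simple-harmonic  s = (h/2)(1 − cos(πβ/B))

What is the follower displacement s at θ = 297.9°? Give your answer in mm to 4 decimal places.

seg 1 [0°–38.8°] dwell: s stays 0.0000
seg 2 [38.8°–180°] cycloidal, h=25: full span → s += 25 → s = 25.0000
seg 3 [180°–231.6°] simple-harmonic, h=-13: full span → s += -13 → s = 12.0000
seg 4 [231.6°–360°] uniform, h=10: θ=297.9° here. β=66.3, B=128.4. 10·66.3/128.4 = 5.1636 → s = 17.1636

17.1636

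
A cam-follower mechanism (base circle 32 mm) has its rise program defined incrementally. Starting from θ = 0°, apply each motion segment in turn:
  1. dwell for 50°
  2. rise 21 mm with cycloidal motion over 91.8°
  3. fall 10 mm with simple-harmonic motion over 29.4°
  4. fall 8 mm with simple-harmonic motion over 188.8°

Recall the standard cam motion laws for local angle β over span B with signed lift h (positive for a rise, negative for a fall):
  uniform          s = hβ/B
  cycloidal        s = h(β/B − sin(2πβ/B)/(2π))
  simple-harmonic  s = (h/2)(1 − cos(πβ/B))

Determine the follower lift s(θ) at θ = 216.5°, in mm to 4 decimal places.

seg 1 [0°–50°] dwell: s stays 0.0000
seg 2 [50°–141.8°] cycloidal, h=21: full span → s += 21 → s = 21.0000
seg 3 [141.8°–171.2°] simple-harmonic, h=-10: full span → s += -10 → s = 11.0000
seg 4 [171.2°–360°] simple-harmonic, h=-8: θ=216.5° here. β=45.3, B=188.8. -8/2·(1 − cos(π·0.2399)) = -1.0836 → s = 9.9164

9.9164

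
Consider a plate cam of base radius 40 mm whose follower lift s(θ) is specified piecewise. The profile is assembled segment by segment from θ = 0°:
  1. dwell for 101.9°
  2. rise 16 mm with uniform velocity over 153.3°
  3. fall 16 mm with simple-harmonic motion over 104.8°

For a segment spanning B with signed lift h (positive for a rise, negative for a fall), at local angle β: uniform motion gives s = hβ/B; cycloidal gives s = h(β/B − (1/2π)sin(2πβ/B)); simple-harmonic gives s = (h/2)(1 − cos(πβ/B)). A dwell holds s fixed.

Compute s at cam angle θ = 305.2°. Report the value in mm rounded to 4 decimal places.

seg 1 [0°–101.9°] dwell: s stays 0.0000
seg 2 [101.9°–255.2°] uniform, h=16: full span → s += 16 → s = 16.0000
seg 3 [255.2°–360°] simple-harmonic, h=-16: θ=305.2° here. β=50, B=104.8. -16/2·(1 − cos(π·0.4771)) = -7.4249 → s = 8.5751

8.5751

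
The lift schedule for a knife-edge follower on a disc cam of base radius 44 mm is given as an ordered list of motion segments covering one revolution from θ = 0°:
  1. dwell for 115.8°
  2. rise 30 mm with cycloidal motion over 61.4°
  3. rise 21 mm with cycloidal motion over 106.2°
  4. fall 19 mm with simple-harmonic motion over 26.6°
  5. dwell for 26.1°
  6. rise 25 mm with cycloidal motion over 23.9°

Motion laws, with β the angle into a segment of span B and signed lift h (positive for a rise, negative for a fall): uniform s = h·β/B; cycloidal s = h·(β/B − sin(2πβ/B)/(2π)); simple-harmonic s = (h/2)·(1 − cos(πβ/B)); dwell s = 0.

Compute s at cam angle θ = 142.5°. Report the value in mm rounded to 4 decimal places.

seg 1 [0°–115.8°] dwell: s stays 0.0000
seg 2 [115.8°–177.2°] cycloidal, h=30: θ=142.5° here. β=26.7, B=61.4. 30·(0.4349 − sin(2π·0.4349)/(2π)) = 11.1453 → s = 11.1453

11.1453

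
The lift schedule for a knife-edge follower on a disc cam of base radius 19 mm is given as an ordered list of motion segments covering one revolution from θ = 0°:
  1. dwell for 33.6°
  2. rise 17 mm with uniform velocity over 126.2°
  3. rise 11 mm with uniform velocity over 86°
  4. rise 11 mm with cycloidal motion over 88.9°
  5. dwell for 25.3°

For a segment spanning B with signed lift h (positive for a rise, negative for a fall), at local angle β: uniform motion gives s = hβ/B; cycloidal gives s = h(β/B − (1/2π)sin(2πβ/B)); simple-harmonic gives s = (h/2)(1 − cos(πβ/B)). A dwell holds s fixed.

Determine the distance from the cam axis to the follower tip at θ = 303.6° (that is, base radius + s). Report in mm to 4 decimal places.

seg 1 [0°–33.6°] dwell: s stays 0.0000
seg 2 [33.6°–159.8°] uniform, h=17: full span → s += 17 → s = 17.0000
seg 3 [159.8°–245.8°] uniform, h=11: full span → s += 11 → s = 28.0000
seg 4 [245.8°–334.7°] cycloidal, h=11: θ=303.6° here. β=57.8, B=88.9. 11·(0.6502 − sin(2π·0.6502)/(2π)) = 8.5693 → s = 36.5693
radial distance = base radius + s = 19 + 36.5693 = 55.5693

55.5693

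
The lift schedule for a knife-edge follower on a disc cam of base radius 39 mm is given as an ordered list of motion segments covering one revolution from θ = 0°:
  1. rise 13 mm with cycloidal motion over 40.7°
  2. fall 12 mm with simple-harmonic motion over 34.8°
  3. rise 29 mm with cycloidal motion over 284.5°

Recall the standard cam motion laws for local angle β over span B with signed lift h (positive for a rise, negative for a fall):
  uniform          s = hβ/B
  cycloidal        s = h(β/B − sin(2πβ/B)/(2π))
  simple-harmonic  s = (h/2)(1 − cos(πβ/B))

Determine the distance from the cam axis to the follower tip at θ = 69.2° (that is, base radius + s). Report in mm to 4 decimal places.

seg 1 [0°–40.7°] cycloidal, h=13: full span → s += 13 → s = 13.0000
seg 2 [40.7°–75.5°] simple-harmonic, h=-12: θ=69.2° here. β=28.5, B=34.8. -12/2·(1 − cos(π·0.8190)) = -11.0555 → s = 1.9445
radial distance = base radius + s = 39 + 1.9445 = 40.9445

40.9445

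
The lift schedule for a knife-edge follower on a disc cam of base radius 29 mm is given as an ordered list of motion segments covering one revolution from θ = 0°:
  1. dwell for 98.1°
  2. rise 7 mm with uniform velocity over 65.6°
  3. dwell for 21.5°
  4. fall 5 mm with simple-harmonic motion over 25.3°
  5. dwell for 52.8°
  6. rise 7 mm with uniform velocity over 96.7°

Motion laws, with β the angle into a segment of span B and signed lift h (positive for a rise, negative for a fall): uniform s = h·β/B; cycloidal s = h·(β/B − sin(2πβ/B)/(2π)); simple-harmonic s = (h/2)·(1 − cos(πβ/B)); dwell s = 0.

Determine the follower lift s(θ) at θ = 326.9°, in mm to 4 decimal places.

seg 1 [0°–98.1°] dwell: s stays 0.0000
seg 2 [98.1°–163.7°] uniform, h=7: full span → s += 7 → s = 7.0000
seg 3 [163.7°–185.2°] dwell: s stays 7.0000
seg 4 [185.2°–210.5°] simple-harmonic, h=-5: full span → s += -5 → s = 2.0000
seg 5 [210.5°–263.3°] dwell: s stays 2.0000
seg 6 [263.3°–360°] uniform, h=7: θ=326.9° here. β=63.6, B=96.7. 7·63.6/96.7 = 4.6039 → s = 6.6039

6.6039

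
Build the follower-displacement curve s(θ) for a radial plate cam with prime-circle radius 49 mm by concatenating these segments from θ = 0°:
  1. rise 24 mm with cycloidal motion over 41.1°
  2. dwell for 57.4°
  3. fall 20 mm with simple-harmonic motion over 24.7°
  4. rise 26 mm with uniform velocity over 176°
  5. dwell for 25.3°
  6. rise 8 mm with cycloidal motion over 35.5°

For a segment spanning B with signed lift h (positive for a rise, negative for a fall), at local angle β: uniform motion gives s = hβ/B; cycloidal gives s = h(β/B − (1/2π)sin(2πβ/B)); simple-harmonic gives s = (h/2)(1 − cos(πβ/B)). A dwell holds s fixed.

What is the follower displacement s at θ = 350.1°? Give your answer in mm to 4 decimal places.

seg 1 [0°–41.1°] cycloidal, h=24: full span → s += 24 → s = 24.0000
seg 2 [41.1°–98.5°] dwell: s stays 24.0000
seg 3 [98.5°–123.2°] simple-harmonic, h=-20: full span → s += -20 → s = 4.0000
seg 4 [123.2°–299.2°] uniform, h=26: full span → s += 26 → s = 30.0000
seg 5 [299.2°–324.5°] dwell: s stays 30.0000
seg 6 [324.5°–360°] cycloidal, h=8: θ=350.1° here. β=25.6, B=35.5. 8·(0.7211 − sin(2π·0.7211)/(2π)) = 7.0214 → s = 37.0214

37.0214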